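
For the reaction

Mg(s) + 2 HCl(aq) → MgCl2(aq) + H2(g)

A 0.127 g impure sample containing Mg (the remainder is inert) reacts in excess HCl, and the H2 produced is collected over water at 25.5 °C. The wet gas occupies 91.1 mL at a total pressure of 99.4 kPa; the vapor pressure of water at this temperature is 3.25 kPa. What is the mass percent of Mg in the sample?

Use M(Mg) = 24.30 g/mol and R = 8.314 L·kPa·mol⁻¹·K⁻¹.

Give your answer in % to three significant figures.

67.5 %

P(H2) = 99.4 − 3.25 = 96.15 kPa
n(H2) = PV/RT = (96.15 × 0.09110) / (8.314 × 298.65) = 0.003528 mol
n(Mg) = (1/1) × 0.003528 = 0.003528 mol
m(Mg) = 0.003528 × 24.30 = 0.08573 g
%Mg = 0.08573 / 0.127 × 100 = 67.50%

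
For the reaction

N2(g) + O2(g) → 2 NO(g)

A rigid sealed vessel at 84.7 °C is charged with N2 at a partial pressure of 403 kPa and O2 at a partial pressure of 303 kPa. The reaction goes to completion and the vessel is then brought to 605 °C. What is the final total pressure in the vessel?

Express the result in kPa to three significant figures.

Because the vessel is rigid and T is held at 84.7 °C, work the stoichiometry in partial pressures (P_i = n_iRT/V).
P(O2) required for 403 kPa of N2 = (1/1) × 403 = 403.0 kPa; available 303 kPa, so O2 is limiting.
P(N2) remaining = 403 − (1/1) × 303 = 100.0 kPa
P(gaseous products) = (2)/1 × 303 = 606.0 kPa
P_total at 84.7 °C = 100.0 + 606.0 = 706.0 kPa
Scaling to 605 °C: P = 706.0 × 878.15/357.85 = 1732 kPa

1730 kPa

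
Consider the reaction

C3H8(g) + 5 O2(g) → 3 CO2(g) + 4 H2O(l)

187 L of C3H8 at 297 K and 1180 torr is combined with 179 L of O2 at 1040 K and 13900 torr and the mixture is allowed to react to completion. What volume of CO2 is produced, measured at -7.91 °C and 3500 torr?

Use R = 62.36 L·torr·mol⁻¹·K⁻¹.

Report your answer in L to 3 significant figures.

n(C3H8) = PV/RT = (1180 × 187) / (62.36 × 297) = 11.91 mol
n(O2) = PV/RT = (13900 × 179) / (62.36 × 1040) = 38.36 mol
For 11.91 mol C3H8, stoichiometry requires (5/1) × 11.91 = 59.55 mol O2; 38.36 mol is available, so O2 is limiting.
n(CO2) = (3/5) × 38.36 = 23.02 mol
V(CO2) = nRT/P = 23.02 × 62.36 × 265.24 / 3500 = 108.8 L

109 L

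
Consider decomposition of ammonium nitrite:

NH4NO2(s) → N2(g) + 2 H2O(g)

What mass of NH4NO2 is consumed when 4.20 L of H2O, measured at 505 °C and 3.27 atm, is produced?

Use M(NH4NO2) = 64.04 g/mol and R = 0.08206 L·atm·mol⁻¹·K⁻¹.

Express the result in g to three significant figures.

n(H2O) = PV/RT = (3.27 × 4.20) / (0.08206 × 778.15) = 0.2151 mol
n(NH4NO2) = (1/2) × 0.2151 = 0.1076 mol
m(NH4NO2) = 0.1076 × 64.04 = 6.891 g

6.89 g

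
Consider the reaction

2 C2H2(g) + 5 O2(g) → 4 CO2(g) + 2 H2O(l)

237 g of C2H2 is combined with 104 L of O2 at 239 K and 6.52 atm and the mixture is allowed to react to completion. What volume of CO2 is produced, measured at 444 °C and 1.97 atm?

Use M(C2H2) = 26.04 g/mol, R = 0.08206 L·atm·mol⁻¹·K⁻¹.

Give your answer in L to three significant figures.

n(C2H2) = 237 / 26.04 = 9.101 mol
n(O2) = PV/RT = (6.52 × 104) / (0.08206 × 239) = 34.57 mol
For 9.101 mol C2H2, stoichiometry requires (5/2) × 9.101 = 22.75 mol O2; 34.57 mol is available, so C2H2 is limiting.
n(CO2) = (4/2) × 9.101 = 18.20 mol
V(CO2) = nRT/P = 18.20 × 0.08206 × 717.15 / 1.97 = 543.7 L

544 L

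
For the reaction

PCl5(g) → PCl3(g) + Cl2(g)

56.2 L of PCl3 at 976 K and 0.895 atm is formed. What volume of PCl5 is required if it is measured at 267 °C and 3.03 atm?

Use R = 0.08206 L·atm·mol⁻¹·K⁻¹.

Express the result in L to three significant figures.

n(PCl3) = PV/RT = (0.895 × 56.2) / (0.08206 × 976) = 0.6280 mol
n(PCl5) = (1/1) × 0.6280 = 0.6280 mol
V = nRT/P = 0.6280 × 0.08206 × 540.15 / 3.03 = 9.187 L

9.19 L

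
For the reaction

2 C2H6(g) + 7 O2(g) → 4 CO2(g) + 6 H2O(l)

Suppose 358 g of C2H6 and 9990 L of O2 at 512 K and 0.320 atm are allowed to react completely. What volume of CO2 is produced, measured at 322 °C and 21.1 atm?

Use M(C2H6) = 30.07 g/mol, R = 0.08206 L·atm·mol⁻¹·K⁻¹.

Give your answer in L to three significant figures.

n(C2H6) = 358 / 30.07 = 11.91 mol
n(O2) = PV/RT = (0.320 × 9990) / (0.08206 × 512) = 76.09 mol
For 11.91 mol C2H6, stoichiometry requires (7/2) × 11.91 = 41.69 mol O2; 76.09 mol is available, so C2H6 is limiting.
n(CO2) = (4/2) × 11.91 = 23.82 mol
V(CO2) = nRT/P = 23.82 × 0.08206 × 595.15 / 21.1 = 55.13 L

55.1 L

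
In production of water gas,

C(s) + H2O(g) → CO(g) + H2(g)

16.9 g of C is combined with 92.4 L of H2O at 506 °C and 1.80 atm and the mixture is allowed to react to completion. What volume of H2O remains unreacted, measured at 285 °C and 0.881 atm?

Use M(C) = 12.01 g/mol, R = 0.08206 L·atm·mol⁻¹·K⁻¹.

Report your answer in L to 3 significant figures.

n(C) = 16.9 / 12.01 = 1.407 mol
n(H2O) = PV/RT = (1.80 × 92.4) / (0.08206 × 779.15) = 2.601 mol
For 1.407 mol C, stoichiometry requires (1/1) × 1.407 = 1.407 mol H2O; 2.601 mol is available, so C is limiting.
n(H2O) consumed = (1/1) × 1.407 = 1.407 mol; remaining = 2.601 − 1.407 = 1.194 mol
V(H2O) = nRT/P = 1.194 × 0.08206 × 558.15 / 0.881 = 62.07 L

62.1 L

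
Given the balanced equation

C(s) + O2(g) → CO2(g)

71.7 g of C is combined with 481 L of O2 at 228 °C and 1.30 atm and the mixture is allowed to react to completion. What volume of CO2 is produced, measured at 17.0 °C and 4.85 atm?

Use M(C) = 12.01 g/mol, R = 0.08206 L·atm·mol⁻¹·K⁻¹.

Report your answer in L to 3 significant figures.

29.3 L

n(C) = 71.7 / 12.01 = 5.970 mol
n(O2) = PV/RT = (1.30 × 481) / (0.08206 × 501.15) = 15.21 mol
For 5.970 mol C, stoichiometry requires (1/1) × 5.970 = 5.970 mol O2; 15.21 mol is available, so C is limiting.
n(CO2) = (1/1) × 5.970 = 5.970 mol
V(CO2) = nRT/P = 5.970 × 0.08206 × 290.15 / 4.85 = 29.31 L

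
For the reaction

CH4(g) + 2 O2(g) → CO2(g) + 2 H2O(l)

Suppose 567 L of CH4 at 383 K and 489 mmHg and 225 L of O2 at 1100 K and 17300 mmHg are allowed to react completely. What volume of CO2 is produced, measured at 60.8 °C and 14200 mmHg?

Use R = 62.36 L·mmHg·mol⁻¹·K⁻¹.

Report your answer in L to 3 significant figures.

17.0 L

n(CH4) = PV/RT = (489 × 567) / (62.36 × 383) = 11.61 mol
n(O2) = PV/RT = (17300 × 225) / (62.36 × 1100) = 56.75 mol
For 11.61 mol CH4, stoichiometry requires (2/1) × 11.61 = 23.22 mol O2; 56.75 mol is available, so CH4 is limiting.
n(CO2) = (1/1) × 11.61 = 11.61 mol
V(CO2) = nRT/P = 11.61 × 62.36 × 333.95 / 14200 = 17.03 L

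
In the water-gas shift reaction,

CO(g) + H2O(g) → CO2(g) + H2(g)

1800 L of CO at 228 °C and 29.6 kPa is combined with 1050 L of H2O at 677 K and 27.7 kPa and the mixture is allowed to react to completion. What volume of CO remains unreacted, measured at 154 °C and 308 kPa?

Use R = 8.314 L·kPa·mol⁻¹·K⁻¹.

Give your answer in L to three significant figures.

n(CO) = PV/RT = (29.6 × 1800) / (8.314 × 501.15) = 12.79 mol
n(H2O) = PV/RT = (27.7 × 1050) / (8.314 × 677) = 5.167 mol
For 12.79 mol CO, stoichiometry requires (1/1) × 12.79 = 12.79 mol H2O; 5.167 mol is available, so H2O is limiting.
n(CO) consumed = (1/1) × 5.167 = 5.167 mol; remaining = 12.79 − 5.167 = 7.623 mol
V(CO) = nRT/P = 7.623 × 8.314 × 427.15 / 308 = 87.90 L

87.9 L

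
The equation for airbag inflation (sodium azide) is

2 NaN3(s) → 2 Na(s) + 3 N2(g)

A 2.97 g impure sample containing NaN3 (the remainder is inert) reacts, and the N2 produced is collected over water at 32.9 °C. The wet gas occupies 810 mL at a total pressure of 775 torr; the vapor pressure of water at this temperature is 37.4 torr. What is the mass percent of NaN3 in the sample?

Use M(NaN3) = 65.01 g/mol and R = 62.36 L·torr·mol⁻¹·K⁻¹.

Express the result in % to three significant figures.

P(N2) = 775 − 37.4 = 737.6 torr
n(N2) = PV/RT = (737.6 × 0.8100) / (62.36 × 306.05) = 0.03130 mol
n(NaN3) = (2/3) × 0.03130 = 0.02087 mol
m(NaN3) = 0.02087 × 65.01 = 1.357 g
%NaN3 = 1.357 / 2.97 × 100 = 45.69%

45.7 %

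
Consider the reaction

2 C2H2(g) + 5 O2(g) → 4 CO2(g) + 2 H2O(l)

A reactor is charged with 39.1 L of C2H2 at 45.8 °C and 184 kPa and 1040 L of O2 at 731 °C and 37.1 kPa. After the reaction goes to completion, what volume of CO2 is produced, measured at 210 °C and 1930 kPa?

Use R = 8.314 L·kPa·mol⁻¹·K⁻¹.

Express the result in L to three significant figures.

7.70 L

n(C2H2) = PV/RT = (184 × 39.1) / (8.314 × 318.95) = 2.713 mol
n(O2) = PV/RT = (37.1 × 1040) / (8.314 × 1004.15) = 4.622 mol
For 2.713 mol C2H2, stoichiometry requires (5/2) × 2.713 = 6.783 mol O2; 4.622 mol is available, so O2 is limiting.
n(CO2) = (4/5) × 4.622 = 3.698 mol
V(CO2) = nRT/P = 3.698 × 8.314 × 483.15 / 1930 = 7.697 L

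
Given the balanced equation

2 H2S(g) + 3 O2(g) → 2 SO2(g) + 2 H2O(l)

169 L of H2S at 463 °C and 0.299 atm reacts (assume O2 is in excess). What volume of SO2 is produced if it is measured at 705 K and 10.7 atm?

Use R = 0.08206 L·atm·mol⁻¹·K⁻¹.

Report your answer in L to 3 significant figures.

n(H2S) = PV/RT = (0.299 × 169) / (0.08206 × 736.15) = 0.8365 mol
n(SO2) = (2/2) × 0.8365 = 0.8365 mol
V = nRT/P = 0.8365 × 0.08206 × 705 / 10.7 = 4.523 L

4.52 L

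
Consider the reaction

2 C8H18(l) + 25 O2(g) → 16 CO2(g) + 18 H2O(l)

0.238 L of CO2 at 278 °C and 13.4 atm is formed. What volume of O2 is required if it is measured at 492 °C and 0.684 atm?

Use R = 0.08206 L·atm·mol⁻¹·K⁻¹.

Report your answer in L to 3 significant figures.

10.1 L

n(CO2) = PV/RT = (13.4 × 0.238) / (0.08206 × 551.15) = 0.07051 mol
n(O2) = (25/16) × 0.07051 = 0.1102 mol
V = nRT/P = 0.1102 × 0.08206 × 765.15 / 0.684 = 10.12 L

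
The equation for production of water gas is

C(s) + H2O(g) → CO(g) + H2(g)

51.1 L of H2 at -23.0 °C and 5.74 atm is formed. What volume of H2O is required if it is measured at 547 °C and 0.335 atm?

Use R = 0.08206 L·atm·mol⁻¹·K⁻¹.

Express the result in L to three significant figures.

n(H2) = PV/RT = (5.74 × 51.1) / (0.08206 × 250.15) = 14.29 mol
n(H2O) = (1/1) × 14.29 = 14.29 mol
V = nRT/P = 14.29 × 0.08206 × 820.15 / 0.335 = 2871 L

2870 L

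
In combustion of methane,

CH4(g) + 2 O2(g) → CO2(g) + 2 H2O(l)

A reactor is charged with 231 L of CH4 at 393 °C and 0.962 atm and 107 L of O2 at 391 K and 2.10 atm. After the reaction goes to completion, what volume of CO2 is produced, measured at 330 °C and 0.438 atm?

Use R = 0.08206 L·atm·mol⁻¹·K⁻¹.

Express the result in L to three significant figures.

396 L

n(CH4) = PV/RT = (0.962 × 231) / (0.08206 × 666.15) = 4.065 mol
n(O2) = PV/RT = (2.10 × 107) / (0.08206 × 391) = 7.003 mol
For 4.065 mol CH4, stoichiometry requires (2/1) × 4.065 = 8.130 mol O2; 7.003 mol is available, so O2 is limiting.
n(CO2) = (1/2) × 7.003 = 3.502 mol
V(CO2) = nRT/P = 3.502 × 0.08206 × 603.15 / 0.438 = 395.7 L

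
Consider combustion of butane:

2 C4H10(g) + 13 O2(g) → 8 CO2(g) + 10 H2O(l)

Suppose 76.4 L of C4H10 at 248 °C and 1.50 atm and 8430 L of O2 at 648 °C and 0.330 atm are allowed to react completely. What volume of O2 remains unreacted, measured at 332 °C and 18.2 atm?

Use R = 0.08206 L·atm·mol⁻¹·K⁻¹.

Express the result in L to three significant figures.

n(C4H10) = PV/RT = (1.50 × 76.4) / (0.08206 × 521.15) = 2.680 mol
n(O2) = PV/RT = (0.330 × 8430) / (0.08206 × 921.15) = 36.80 mol
For 2.680 mol C4H10, stoichiometry requires (13/2) × 2.680 = 17.42 mol O2; 36.80 mol is available, so C4H10 is limiting.
n(O2) consumed = (13/2) × 2.680 = 17.42 mol; remaining = 36.80 − 17.42 = 19.38 mol
V(O2) = nRT/P = 19.38 × 0.08206 × 605.15 / 18.2 = 52.88 L

52.9 L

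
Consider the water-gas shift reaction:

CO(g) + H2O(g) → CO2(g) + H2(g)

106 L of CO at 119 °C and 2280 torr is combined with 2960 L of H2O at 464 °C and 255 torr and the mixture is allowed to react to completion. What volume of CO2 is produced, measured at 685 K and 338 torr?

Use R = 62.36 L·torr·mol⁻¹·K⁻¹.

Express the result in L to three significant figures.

n(CO) = PV/RT = (2280 × 106) / (62.36 × 392.15) = 9.883 mol
n(H2O) = PV/RT = (255 × 2960) / (62.36 × 737.15) = 16.42 mol
For 9.883 mol CO, stoichiometry requires (1/1) × 9.883 = 9.883 mol H2O; 16.42 mol is available, so CO is limiting.
n(CO2) = (1/1) × 9.883 = 9.883 mol
V(CO2) = nRT/P = 9.883 × 62.36 × 685 / 338 = 1249 L

1250 L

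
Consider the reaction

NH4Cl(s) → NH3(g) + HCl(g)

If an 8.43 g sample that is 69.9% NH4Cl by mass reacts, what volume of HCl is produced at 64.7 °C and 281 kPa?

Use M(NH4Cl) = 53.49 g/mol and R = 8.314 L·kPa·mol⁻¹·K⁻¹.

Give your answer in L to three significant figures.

mass of NH4Cl = 8.43 × 69.9/100 = 5.893 g
n(NH4Cl) = 5.893 / 53.49 = 0.1102 mol
n(HCl) = (1/1) × 0.1102 = 0.1102 mol
V = nRT/P = 0.1102 × 8.314 × 337.85 / 281 = 1.102 L

1.10 L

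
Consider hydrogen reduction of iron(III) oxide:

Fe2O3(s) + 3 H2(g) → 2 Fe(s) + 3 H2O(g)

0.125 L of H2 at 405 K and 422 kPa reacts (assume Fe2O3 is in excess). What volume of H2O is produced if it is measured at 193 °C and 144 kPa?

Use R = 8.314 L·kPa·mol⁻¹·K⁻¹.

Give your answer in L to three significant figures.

n(H2) = PV/RT = (422 × 0.125) / (8.314 × 405) = 0.01567 mol
n(H2O) = (3/3) × 0.01567 = 0.01567 mol
V = nRT/P = 0.01567 × 8.314 × 466.15 / 144 = 0.4217 L

0.422 L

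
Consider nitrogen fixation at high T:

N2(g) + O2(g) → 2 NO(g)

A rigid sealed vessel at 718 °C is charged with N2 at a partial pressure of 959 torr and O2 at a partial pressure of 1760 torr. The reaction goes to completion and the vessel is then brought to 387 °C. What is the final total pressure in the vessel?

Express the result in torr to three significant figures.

1810 torr

At constant V, partial pressures at 718 °C are proportional to moles, so apply stoichiometry directly to pressures.
P(O2) required for 959 torr of N2 = (1/1) × 959 = 959.0 torr; available 1760 torr, so N2 is limiting.
P(O2) remaining = 1760 − (1/1) × 959 = 801.0 torr
P(gaseous products) = (2)/1 × 959 = 1918 torr
P_total at 718 °C = 801.0 + 1918 = 2719 torr
Scaling to 387 °C: P = 2719 × 660.15/991.15 = 1811 torr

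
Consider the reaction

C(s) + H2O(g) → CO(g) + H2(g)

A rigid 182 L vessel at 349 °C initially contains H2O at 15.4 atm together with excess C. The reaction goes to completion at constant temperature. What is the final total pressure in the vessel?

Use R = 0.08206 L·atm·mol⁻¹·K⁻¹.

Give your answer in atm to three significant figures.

Rigid vessel, constant T ⇒ P scales with total gas moles (1 → 2).
P_final = (2/1) × 15.4 = 30.80 atm

30.8 atm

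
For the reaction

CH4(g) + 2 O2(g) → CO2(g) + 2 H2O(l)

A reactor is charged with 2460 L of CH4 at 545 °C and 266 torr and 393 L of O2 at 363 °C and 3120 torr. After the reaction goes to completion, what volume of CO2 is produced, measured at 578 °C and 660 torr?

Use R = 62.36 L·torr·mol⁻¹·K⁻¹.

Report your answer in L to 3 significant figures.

n(CH4) = PV/RT = (266 × 2460) / (62.36 × 818.15) = 12.83 mol
n(O2) = PV/RT = (3120 × 393) / (62.36 × 636.15) = 30.91 mol
For 12.83 mol CH4, stoichiometry requires (2/1) × 12.83 = 25.66 mol O2; 30.91 mol is available, so CH4 is limiting.
n(CO2) = (1/1) × 12.83 = 12.83 mol
V(CO2) = nRT/P = 12.83 × 62.36 × 851.15 / 660 = 1032 L

1030 L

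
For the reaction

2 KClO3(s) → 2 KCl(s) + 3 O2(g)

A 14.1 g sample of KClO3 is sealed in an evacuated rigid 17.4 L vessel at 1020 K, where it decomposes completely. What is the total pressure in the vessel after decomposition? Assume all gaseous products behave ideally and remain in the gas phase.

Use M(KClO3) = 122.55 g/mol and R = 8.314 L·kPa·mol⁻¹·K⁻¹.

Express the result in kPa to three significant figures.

84.1 kPa

n(KClO3) = 14.1 / 122.55 = 0.1151 mol
n(gas produced) = (3/2) × 0.1151 = 0.1726 mol
P = nRT/V = 0.1726 × 8.314 × 1020 / 17.4 = 84.12 kPa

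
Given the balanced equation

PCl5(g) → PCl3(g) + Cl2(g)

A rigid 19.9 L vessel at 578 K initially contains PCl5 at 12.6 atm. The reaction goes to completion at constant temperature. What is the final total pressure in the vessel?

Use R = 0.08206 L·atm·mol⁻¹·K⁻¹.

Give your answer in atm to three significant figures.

Rigid vessel, constant T ⇒ P scales with total gas moles (1 → 2).
P_final = (2/1) × 12.6 = 25.20 atm

25.2 atm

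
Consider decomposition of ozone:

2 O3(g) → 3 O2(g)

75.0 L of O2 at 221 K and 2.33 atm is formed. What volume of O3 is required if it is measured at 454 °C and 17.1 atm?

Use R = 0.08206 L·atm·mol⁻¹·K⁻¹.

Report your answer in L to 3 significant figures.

n(O2) = PV/RT = (2.33 × 75.0) / (0.08206 × 221) = 9.636 mol
n(O3) = (2/3) × 9.636 = 6.424 mol
V = nRT/P = 6.424 × 0.08206 × 727.15 / 17.1 = 22.42 L

22.4 L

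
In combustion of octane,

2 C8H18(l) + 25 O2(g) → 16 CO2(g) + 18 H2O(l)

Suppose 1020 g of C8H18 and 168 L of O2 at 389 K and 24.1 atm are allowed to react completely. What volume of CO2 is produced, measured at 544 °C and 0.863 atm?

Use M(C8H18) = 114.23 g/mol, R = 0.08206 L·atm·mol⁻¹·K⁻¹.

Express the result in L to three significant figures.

5550 L

n(C8H18) = 1020 / 114.23 = 8.929 mol
n(O2) = PV/RT = (24.1 × 168) / (0.08206 × 389) = 126.8 mol
For 8.929 mol C8H18, stoichiometry requires (25/2) × 8.929 = 111.6 mol O2; 126.8 mol is available, so C8H18 is limiting.
n(CO2) = (16/2) × 8.929 = 71.43 mol
V(CO2) = nRT/P = 71.43 × 0.08206 × 817.15 / 0.863 = 5550 L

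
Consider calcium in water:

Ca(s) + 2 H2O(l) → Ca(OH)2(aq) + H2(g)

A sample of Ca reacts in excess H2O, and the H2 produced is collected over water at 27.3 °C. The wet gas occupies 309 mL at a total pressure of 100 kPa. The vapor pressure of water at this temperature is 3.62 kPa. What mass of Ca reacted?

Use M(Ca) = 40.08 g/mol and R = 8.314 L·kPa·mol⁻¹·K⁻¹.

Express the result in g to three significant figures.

0.478 g

P(H2) = 100 − 3.62 = 96.38 kPa
n(H2) = PV/RT = (96.38 × 0.3090) / (8.314 × 300.45) = 0.01192 mol
n(Ca) = (1/1) × 0.01192 = 0.01192 mol
m(Ca) = 0.01192 × 40.08 = 0.4778 g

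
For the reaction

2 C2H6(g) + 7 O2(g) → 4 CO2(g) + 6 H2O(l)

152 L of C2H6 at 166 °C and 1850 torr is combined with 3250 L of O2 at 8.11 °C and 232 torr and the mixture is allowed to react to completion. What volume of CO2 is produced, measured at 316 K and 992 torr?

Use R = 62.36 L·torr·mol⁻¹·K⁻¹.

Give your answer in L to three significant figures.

408 L

n(C2H6) = PV/RT = (1850 × 152) / (62.36 × 439.15) = 10.27 mol
n(O2) = PV/RT = (232 × 3250) / (62.36 × 281.26) = 42.99 mol
For 10.27 mol C2H6, stoichiometry requires (7/2) × 10.27 = 35.95 mol O2; 42.99 mol is available, so C2H6 is limiting.
n(CO2) = (4/2) × 10.27 = 20.54 mol
V(CO2) = nRT/P = 20.54 × 62.36 × 316 / 992 = 408.0 L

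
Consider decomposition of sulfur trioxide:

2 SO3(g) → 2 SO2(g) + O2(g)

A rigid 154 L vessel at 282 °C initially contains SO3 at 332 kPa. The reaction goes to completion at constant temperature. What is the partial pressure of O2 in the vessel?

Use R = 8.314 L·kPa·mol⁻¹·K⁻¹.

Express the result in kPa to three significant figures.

n(SO3)₀ = PV/RT = (332 × 154) / (8.314 × 555.15) = 11.08 mol
n(O2) = (1/2) × 11.08 = 5.540 mol
P(O2) = nRT/V = 5.540 × 8.314 × 555.15 / 154 = 166.0 kPa

166 kPa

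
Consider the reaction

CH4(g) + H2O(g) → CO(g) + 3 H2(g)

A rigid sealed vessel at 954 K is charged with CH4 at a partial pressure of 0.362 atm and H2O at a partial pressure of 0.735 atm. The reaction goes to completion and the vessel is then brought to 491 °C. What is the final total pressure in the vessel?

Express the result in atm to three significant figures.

At constant V, partial pressures at 954 K are proportional to moles, so apply stoichiometry directly to pressures.
P(H2O) required for 0.362 atm of CH4 = (1/1) × 0.362 = 0.3620 atm; available 0.735 atm, so CH4 is limiting.
P(H2O) remaining = 0.735 − (1/1) × 0.362 = 0.3730 atm
P(gaseous products) = (1+3)/1 × 0.362 = 1.448 atm
P_total at 954 K = 0.3730 + 1.448 = 1.821 atm
Scaling to 491 °C: P = 1.821 × 764.15/954 = 1.459 atm

1.46 atm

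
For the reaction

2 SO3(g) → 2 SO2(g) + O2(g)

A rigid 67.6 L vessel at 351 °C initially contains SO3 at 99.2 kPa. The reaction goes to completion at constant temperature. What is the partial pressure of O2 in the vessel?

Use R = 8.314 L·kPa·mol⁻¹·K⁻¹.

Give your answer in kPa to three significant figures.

n(SO3)₀ = PV/RT = (99.2 × 67.6) / (8.314 × 624.15) = 1.292 mol
n(O2) = (1/2) × 1.292 = 0.6460 mol
P(O2) = nRT/V = 0.6460 × 8.314 × 624.15 / 67.6 = 49.59 kPa

49.6 kPa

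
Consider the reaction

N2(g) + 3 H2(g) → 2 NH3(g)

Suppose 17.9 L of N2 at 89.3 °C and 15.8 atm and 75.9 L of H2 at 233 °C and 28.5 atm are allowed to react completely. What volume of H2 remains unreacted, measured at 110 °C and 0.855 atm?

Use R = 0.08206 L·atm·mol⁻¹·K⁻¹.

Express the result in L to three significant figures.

n(N2) = PV/RT = (15.8 × 17.9) / (0.08206 × 362.45) = 9.509 mol
n(H2) = PV/RT = (28.5 × 75.9) / (0.08206 × 506.15) = 52.08 mol
For 9.509 mol N2, stoichiometry requires (3/1) × 9.509 = 28.53 mol H2; 52.08 mol is available, so N2 is limiting.
n(H2) consumed = (3/1) × 9.509 = 28.53 mol; remaining = 52.08 − 28.53 = 23.55 mol
V(H2) = nRT/P = 23.55 × 0.08206 × 383.15 / 0.855 = 866.0 L

866 L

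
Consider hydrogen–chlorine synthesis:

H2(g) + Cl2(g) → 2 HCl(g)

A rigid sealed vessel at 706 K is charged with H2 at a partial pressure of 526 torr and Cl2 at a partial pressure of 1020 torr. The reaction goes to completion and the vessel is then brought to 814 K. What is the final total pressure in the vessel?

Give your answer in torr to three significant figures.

Because the vessel is rigid and T is held at 706 K, work the stoichiometry in partial pressures (P_i = n_iRT/V).
P(Cl2) required for 526 torr of H2 = (1/1) × 526 = 526.0 torr; available 1020 torr, so H2 is limiting.
P(Cl2) remaining = 1020 − (1/1) × 526 = 494.0 torr
P(gaseous products) = (2)/1 × 526 = 1052 torr
P_total at 706 K = 494.0 + 1052 = 1546 torr
Scaling to 814 K: P = 1546 × 814/706 = 1782 torr

1780 torr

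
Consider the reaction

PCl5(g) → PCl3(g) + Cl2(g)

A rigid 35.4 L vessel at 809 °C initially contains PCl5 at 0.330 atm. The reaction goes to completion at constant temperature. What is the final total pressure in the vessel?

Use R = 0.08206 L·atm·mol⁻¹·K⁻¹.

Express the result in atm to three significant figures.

0.660 atm

Since T and V are fixed, P_final/P_initial = n_final/n_initial = 2/1.
P_final = (2/1) × 0.330 = 0.6600 atm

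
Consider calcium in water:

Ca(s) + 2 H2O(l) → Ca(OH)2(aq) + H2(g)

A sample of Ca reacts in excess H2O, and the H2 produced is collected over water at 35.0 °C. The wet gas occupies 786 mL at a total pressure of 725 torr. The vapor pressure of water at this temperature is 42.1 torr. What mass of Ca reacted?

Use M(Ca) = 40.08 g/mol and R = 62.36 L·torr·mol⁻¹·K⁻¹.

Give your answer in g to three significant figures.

1.12 g

P(H2) = 725 − 42.1 = 682.9 torr
n(H2) = PV/RT = (682.9 × 0.7860) / (62.36 × 308.15) = 0.02793 mol
n(Ca) = (1/1) × 0.02793 = 0.02793 mol
m(Ca) = 0.02793 × 40.08 = 1.119 g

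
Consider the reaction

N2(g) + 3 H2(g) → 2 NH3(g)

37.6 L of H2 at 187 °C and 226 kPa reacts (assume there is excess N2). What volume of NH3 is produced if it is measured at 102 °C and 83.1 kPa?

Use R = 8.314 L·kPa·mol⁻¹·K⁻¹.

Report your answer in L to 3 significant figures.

n(H2) = PV/RT = (226 × 37.6) / (8.314 × 460.15) = 2.221 mol
n(NH3) = (2/3) × 2.221 = 1.481 mol
V = nRT/P = 1.481 × 8.314 × 375.15 / 83.1 = 55.59 L

55.6 L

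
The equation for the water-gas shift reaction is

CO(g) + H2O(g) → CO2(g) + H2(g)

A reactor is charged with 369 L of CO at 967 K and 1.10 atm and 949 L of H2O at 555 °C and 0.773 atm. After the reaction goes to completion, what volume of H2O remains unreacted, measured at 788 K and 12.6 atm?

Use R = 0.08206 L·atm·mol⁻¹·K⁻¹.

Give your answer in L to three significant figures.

n(CO) = PV/RT = (1.10 × 369) / (0.08206 × 967) = 5.115 mol
n(H2O) = PV/RT = (0.773 × 949) / (0.08206 × 828.15) = 10.79 mol
For 5.115 mol CO, stoichiometry requires (1/1) × 5.115 = 5.115 mol H2O; 10.79 mol is available, so CO is limiting.
n(H2O) consumed = (1/1) × 5.115 = 5.115 mol; remaining = 10.79 − 5.115 = 5.675 mol
V(H2O) = nRT/P = 5.675 × 0.08206 × 788 / 12.6 = 29.12 L

29.1 L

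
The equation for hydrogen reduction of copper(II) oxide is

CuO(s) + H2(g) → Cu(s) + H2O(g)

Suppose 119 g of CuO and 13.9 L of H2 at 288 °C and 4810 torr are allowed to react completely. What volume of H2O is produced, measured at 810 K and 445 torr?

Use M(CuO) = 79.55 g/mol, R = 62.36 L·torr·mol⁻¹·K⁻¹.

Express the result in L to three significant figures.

n(CuO) = 119 / 79.55 = 1.496 mol
n(H2) = PV/RT = (4810 × 13.9) / (62.36 × 561.15) = 1.911 mol
For 1.496 mol CuO, stoichiometry requires (1/1) × 1.496 = 1.496 mol H2; 1.911 mol is available, so CuO is limiting.
n(H2O) = (1/1) × 1.496 = 1.496 mol
V(H2O) = nRT/P = 1.496 × 62.36 × 810 / 445 = 169.8 L

170 L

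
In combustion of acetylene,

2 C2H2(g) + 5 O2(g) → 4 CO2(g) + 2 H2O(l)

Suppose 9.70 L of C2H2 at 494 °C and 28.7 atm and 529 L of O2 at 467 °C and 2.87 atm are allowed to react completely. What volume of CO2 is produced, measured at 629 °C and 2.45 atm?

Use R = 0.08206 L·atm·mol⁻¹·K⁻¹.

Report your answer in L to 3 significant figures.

n(C2H2) = PV/RT = (28.7 × 9.70) / (0.08206 × 767.15) = 4.422 mol
n(O2) = PV/RT = (2.87 × 529) / (0.08206 × 740.15) = 25.00 mol
For 4.422 mol C2H2, stoichiometry requires (5/2) × 4.422 = 11.05 mol O2; 25.00 mol is available, so C2H2 is limiting.
n(CO2) = (4/2) × 4.422 = 8.844 mol
V(CO2) = nRT/P = 8.844 × 0.08206 × 902.15 / 2.45 = 267.2 L

267 L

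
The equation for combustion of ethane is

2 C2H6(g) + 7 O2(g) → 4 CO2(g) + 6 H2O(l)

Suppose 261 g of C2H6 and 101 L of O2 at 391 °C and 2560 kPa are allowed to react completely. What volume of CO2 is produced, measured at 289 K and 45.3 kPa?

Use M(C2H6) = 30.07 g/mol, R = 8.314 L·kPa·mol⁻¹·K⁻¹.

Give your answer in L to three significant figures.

n(C2H6) = 261 / 30.07 = 8.680 mol
n(O2) = PV/RT = (2560 × 101) / (8.314 × 664.15) = 46.83 mol
For 8.680 mol C2H6, stoichiometry requires (7/2) × 8.680 = 30.38 mol O2; 46.83 mol is available, so C2H6 is limiting.
n(CO2) = (4/2) × 8.680 = 17.36 mol
V(CO2) = nRT/P = 17.36 × 8.314 × 289 / 45.3 = 920.8 L

921 L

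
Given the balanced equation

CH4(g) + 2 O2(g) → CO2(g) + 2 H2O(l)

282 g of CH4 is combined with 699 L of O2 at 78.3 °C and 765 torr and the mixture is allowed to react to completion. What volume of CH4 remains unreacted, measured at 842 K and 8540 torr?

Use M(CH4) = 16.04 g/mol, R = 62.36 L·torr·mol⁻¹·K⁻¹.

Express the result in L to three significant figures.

n(CH4) = 282 / 16.04 = 17.58 mol
n(O2) = PV/RT = (765 × 699) / (62.36 × 351.45) = 24.40 mol
For 17.58 mol CH4, stoichiometry requires (2/1) × 17.58 = 35.16 mol O2; 24.40 mol is available, so O2 is limiting.
n(CH4) consumed = (1/2) × 24.40 = 12.20 mol; remaining = 17.58 − 12.20 = 5.380 mol
V(CH4) = nRT/P = 5.380 × 62.36 × 842 / 8540 = 33.08 L

33.1 L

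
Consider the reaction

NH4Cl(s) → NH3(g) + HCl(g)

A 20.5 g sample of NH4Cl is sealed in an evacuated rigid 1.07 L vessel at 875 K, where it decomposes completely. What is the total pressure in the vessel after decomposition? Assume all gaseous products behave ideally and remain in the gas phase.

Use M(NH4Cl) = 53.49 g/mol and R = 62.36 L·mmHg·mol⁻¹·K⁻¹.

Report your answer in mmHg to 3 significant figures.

n(NH4Cl) = 20.5 / 53.49 = 0.3832 mol
n(gas produced) = (2/1) × 0.3832 = 0.7664 mol
P = nRT/V = 0.7664 × 62.36 × 875 / 1.07 = 39080 mmHg

39100 mmHg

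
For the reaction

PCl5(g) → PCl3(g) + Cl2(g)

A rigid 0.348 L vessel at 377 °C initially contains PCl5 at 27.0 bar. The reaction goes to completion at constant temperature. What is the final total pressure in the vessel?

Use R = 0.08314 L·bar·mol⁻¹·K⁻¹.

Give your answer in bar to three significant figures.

54.0 bar

Since T and V are fixed, P_final/P_initial = n_final/n_initial = 2/1.
P_final = (2/1) × 27.0 = 54.00 bar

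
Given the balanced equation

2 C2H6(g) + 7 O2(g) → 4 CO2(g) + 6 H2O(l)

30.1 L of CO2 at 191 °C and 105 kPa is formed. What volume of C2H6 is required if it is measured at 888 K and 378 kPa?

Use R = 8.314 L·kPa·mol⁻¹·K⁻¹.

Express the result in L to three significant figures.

n(CO2) = PV/RT = (105 × 30.1) / (8.314 × 464.15) = 0.8190 mol
n(C2H6) = (2/4) × 0.8190 = 0.4095 mol
V = nRT/P = 0.4095 × 8.314 × 888 / 378 = 7.998 L

8.00 L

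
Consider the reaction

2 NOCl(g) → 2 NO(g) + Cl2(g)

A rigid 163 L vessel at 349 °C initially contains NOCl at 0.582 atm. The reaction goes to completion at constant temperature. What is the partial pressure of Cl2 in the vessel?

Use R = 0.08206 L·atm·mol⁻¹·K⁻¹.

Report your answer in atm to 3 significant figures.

0.291 atm

n(NOCl)₀ = PV/RT = (0.582 × 163) / (0.08206 × 622.15) = 1.858 mol
n(Cl2) = (1/2) × 1.858 = 0.9290 mol
P(Cl2) = nRT/V = 0.9290 × 0.08206 × 622.15 / 163 = 0.2910 atm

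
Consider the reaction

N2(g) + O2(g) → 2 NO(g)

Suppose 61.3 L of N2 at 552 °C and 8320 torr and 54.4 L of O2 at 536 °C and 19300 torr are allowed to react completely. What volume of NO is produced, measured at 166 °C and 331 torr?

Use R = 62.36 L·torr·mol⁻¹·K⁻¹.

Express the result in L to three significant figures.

n(N2) = PV/RT = (8320 × 61.3) / (62.36 × 825.15) = 9.912 mol
n(O2) = PV/RT = (19300 × 54.4) / (62.36 × 809.15) = 20.81 mol
For 9.912 mol N2, stoichiometry requires (1/1) × 9.912 = 9.912 mol O2; 20.81 mol is available, so N2 is limiting.
n(NO) = (2/1) × 9.912 = 19.82 mol
V(NO) = nRT/P = 19.82 × 62.36 × 439.15 / 331 = 1640 L

1640 L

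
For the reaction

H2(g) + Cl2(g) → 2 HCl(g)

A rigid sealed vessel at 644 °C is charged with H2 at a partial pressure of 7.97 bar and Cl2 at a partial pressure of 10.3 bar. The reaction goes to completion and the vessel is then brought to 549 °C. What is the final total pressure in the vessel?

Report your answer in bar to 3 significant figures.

With V and T fixed, P_i ∝ n_i, so the mole ratios apply directly to partial pressures at 644 °C.
P(Cl2) required for 7.97 bar of H2 = (1/1) × 7.97 = 7.970 bar; available 10.3 bar, so H2 is limiting.
P(Cl2) remaining = 10.3 − (1/1) × 7.97 = 2.330 bar
P(gaseous products) = (2)/1 × 7.97 = 15.94 bar
P_total at 644 °C = 2.330 + 15.94 = 18.27 bar
Scaling to 549 °C: P = 18.27 × 822.15/917.15 = 16.38 bar

16.4 bar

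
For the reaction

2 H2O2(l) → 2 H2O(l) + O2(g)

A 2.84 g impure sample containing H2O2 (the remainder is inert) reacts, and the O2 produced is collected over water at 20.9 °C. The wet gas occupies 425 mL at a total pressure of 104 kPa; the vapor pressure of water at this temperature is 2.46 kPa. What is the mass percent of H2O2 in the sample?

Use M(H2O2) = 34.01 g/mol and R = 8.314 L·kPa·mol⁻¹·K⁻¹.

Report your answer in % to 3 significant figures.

P(O2) = 104 − 2.46 = 101.5 kPa
n(O2) = PV/RT = (101.5 × 0.4250) / (8.314 × 294.05) = 0.01765 mol
n(H2O2) = (2/1) × 0.01765 = 0.03530 mol
m(H2O2) = 0.03530 × 34.01 = 1.201 g
%H2O2 = 1.201 / 2.84 × 100 = 42.29%

42.3 %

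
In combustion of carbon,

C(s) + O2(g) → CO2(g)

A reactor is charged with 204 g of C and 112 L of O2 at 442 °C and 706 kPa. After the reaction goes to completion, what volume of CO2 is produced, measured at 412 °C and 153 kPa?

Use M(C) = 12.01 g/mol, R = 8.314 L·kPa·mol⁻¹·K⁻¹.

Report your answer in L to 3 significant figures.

495 L

n(C) = 204 / 12.01 = 16.99 mol
n(O2) = PV/RT = (706 × 112) / (8.314 × 715.15) = 13.30 mol
For 16.99 mol C, stoichiometry requires (1/1) × 16.99 = 16.99 mol O2; 13.30 mol is available, so O2 is limiting.
n(CO2) = (1/1) × 13.30 = 13.30 mol
V(CO2) = nRT/P = 13.30 × 8.314 × 685.15 / 153 = 495.2 L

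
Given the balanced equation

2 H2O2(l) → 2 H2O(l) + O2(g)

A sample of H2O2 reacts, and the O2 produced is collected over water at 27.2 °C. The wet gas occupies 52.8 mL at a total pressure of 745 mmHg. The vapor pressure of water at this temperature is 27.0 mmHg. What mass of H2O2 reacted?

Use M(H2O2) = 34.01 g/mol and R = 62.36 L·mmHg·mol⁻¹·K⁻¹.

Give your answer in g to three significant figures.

0.138 g

P(O2) = 745 − 27.0 = 718.0 mmHg
n(O2) = PV/RT = (718.0 × 0.05280) / (62.36 × 300.35) = 0.002024 mol
n(H2O2) = (2/1) × 0.002024 = 0.004048 mol
m(H2O2) = 0.004048 × 34.01 = 0.1377 g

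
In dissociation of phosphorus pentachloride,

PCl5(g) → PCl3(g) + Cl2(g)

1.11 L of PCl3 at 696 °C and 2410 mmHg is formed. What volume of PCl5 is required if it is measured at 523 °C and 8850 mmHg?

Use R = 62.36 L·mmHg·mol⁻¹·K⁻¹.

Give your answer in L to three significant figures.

n(PCl3) = PV/RT = (2410 × 1.11) / (62.36 × 969.15) = 0.04426 mol
n(PCl5) = (1/1) × 0.04426 = 0.04426 mol
V = nRT/P = 0.04426 × 62.36 × 796.15 / 8850 = 0.2483 L

0.248 L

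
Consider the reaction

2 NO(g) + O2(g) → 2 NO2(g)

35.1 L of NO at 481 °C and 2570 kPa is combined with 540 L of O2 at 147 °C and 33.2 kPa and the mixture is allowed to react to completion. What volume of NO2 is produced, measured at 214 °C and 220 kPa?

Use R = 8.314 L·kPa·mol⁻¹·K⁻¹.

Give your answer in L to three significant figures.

n(NO) = PV/RT = (2570 × 35.1) / (8.314 × 754.15) = 14.39 mol
n(O2) = PV/RT = (33.2 × 540) / (8.314 × 420.15) = 5.132 mol
For 14.39 mol NO, stoichiometry requires (1/2) × 14.39 = 7.195 mol O2; 5.132 mol is available, so O2 is limiting.
n(NO2) = (2/1) × 5.132 = 10.26 mol
V(NO2) = nRT/P = 10.26 × 8.314 × 487.15 / 220 = 188.9 L

189 L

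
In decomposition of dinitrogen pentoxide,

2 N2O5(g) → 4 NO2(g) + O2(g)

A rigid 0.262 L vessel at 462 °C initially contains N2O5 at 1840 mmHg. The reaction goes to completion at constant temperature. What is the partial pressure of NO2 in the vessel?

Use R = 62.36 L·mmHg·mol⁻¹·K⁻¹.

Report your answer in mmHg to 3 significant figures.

3680 mmHg

n(N2O5)₀ = PV/RT = (1840 × 0.262) / (62.36 × 735.15) = 0.01052 mol
n(NO2) = (4/2) × 0.01052 = 0.02104 mol
P(NO2) = nRT/V = 0.02104 × 62.36 × 735.15 / 0.262 = 3682 mmHg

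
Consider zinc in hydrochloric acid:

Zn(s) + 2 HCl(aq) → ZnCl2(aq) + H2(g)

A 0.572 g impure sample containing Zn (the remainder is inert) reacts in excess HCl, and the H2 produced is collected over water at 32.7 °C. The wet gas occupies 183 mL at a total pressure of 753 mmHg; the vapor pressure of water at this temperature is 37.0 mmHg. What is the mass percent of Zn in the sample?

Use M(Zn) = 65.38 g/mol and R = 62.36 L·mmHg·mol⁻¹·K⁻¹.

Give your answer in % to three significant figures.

P(H2) = 753 − 37.0 = 716.0 mmHg
n(H2) = PV/RT = (716.0 × 0.1830) / (62.36 × 305.85) = 0.006870 mol
n(Zn) = (1/1) × 0.006870 = 0.006870 mol
m(Zn) = 0.006870 × 65.38 = 0.4492 g
%Zn = 0.4492 / 0.572 × 100 = 78.53%

78.5 %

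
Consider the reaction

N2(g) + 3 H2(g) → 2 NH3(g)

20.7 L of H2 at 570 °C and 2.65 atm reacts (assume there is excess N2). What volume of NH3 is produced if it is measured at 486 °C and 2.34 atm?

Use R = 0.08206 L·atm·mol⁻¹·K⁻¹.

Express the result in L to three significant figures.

14.1 L

n(H2) = PV/RT = (2.65 × 20.7) / (0.08206 × 843.15) = 0.7928 mol
n(NH3) = (2/3) × 0.7928 = 0.5285 mol
V = nRT/P = 0.5285 × 0.08206 × 759.15 / 2.34 = 14.07 L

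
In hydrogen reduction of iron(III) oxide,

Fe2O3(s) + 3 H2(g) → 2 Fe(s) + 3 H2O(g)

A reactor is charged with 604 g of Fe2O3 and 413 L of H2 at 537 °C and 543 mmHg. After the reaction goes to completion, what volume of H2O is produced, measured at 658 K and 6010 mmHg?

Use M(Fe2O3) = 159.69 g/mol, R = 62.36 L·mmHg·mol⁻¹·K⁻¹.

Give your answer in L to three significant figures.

n(Fe2O3) = 604 / 159.69 = 3.782 mol
n(H2) = PV/RT = (543 × 413) / (62.36 × 810.15) = 4.439 mol
For 3.782 mol Fe2O3, stoichiometry requires (3/1) × 3.782 = 11.35 mol H2; 4.439 mol is available, so H2 is limiting.
n(H2O) = (3/3) × 4.439 = 4.439 mol
V(H2O) = nRT/P = 4.439 × 62.36 × 658 / 6010 = 30.31 L

30.3 L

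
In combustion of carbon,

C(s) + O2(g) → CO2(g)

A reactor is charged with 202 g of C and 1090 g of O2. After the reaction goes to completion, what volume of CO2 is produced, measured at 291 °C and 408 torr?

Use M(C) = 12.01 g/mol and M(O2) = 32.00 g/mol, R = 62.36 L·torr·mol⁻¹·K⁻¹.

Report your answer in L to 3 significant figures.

n(C) = 202 / 12.01 = 16.82 mol
n(O2) = 1090 / 32.00 = 34.06 mol
For 16.82 mol C, stoichiometry requires (1/1) × 16.82 = 16.82 mol O2; 34.06 mol is available, so C is limiting.
n(CO2) = (1/1) × 16.82 = 16.82 mol
V(CO2) = nRT/P = 16.82 × 62.36 × 564.15 / 408 = 1450 L

1450 L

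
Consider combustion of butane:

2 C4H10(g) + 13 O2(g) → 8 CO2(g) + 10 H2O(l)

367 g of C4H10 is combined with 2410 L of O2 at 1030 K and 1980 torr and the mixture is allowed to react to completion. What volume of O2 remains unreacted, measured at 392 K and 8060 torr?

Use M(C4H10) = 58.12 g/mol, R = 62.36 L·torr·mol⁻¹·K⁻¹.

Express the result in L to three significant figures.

n(C4H10) = 367 / 58.12 = 6.315 mol
n(O2) = PV/RT = (1980 × 2410) / (62.36 × 1030) = 74.29 mol
For 6.315 mol C4H10, stoichiometry requires (13/2) × 6.315 = 41.05 mol O2; 74.29 mol is available, so C4H10 is limiting.
n(O2) consumed = (13/2) × 6.315 = 41.05 mol; remaining = 74.29 − 41.05 = 33.24 mol
V(O2) = nRT/P = 33.24 × 62.36 × 392 / 8060 = 100.8 L

101 L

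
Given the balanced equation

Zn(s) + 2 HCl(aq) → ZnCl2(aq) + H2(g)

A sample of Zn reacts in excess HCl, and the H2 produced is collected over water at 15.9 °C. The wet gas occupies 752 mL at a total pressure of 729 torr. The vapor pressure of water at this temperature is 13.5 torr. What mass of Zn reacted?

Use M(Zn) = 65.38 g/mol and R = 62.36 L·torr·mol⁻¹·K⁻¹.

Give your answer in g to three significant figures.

1.95 g

P(H2) = 729 − 13.5 = 715.5 torr
n(H2) = PV/RT = (715.5 × 0.7520) / (62.36 × 289.05) = 0.02985 mol
n(Zn) = (1/1) × 0.02985 = 0.02985 mol
m(Zn) = 0.02985 × 65.38 = 1.952 g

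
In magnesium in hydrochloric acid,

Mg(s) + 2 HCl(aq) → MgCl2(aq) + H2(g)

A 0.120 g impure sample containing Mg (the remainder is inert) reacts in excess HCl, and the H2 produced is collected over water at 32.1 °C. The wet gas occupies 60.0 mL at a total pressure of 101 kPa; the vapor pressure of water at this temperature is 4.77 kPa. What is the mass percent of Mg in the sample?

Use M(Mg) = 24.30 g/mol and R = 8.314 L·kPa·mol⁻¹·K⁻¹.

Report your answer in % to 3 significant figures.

P(H2) = 101 − 4.77 = 96.23 kPa
n(H2) = PV/RT = (96.23 × 0.06000) / (8.314 × 305.25) = 0.002275 mol
n(Mg) = (1/1) × 0.002275 = 0.002275 mol
m(Mg) = 0.002275 × 24.30 = 0.05528 g
%Mg = 0.05528 / 0.120 × 100 = 46.07%

46.1 %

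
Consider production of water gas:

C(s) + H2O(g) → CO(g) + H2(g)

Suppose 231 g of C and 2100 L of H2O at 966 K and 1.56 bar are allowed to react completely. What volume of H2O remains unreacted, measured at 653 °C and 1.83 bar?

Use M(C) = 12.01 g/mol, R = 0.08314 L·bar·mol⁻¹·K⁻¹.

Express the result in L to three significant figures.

n(C) = 231 / 12.01 = 19.23 mol
n(H2O) = PV/RT = (1.56 × 2100) / (0.08314 × 966) = 40.79 mol
For 19.23 mol C, stoichiometry requires (1/1) × 19.23 = 19.23 mol H2O; 40.79 mol is available, so C is limiting.
n(H2O) consumed = (1/1) × 19.23 = 19.23 mol; remaining = 40.79 − 19.23 = 21.56 mol
V(H2O) = nRT/P = 21.56 × 0.08314 × 926.15 / 1.83 = 907.2 L

907 L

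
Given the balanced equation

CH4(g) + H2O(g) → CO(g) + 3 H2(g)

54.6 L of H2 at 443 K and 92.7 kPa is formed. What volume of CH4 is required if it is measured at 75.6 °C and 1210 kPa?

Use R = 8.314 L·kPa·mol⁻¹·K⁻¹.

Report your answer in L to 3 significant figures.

n(H2) = PV/RT = (92.7 × 54.6) / (8.314 × 443) = 1.374 mol
n(CH4) = (1/3) × 1.374 = 0.4580 mol
V = nRT/P = 0.4580 × 8.314 × 348.75 / 1210 = 1.097 L

1.10 L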